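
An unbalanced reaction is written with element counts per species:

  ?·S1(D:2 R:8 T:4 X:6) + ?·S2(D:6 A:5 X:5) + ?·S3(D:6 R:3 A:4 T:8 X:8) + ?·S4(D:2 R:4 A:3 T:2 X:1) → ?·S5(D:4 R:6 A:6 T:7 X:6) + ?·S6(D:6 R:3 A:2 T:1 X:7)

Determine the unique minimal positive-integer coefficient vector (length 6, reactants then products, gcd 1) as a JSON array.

Coefficients: [4, 5, 2, 1, 4, 6]

D: 4·2+5·6+2·6+1·2 = 52 | 4·4+6·6 = 52
R: 4·8+5·0+2·3+1·4 = 42 | 4·6+6·3 = 42
A: 4·0+5·5+2·4+1·3 = 36 | 4·6+6·2 = 36
T: 4·4+5·0+2·8+1·2 = 34 | 4·7+6·1 = 34
X: 4·6+5·5+2·8+1·1 = 66 | 4·6+6·7 = 66
gcd(4,5,2,1,4,6) = 1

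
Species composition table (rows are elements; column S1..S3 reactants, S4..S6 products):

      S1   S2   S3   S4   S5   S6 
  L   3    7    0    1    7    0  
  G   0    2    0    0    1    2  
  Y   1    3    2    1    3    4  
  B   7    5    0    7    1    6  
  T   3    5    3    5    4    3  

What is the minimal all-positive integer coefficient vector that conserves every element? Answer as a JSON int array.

L: 4·3+5·7+6·0 = 47 | 5·1+6·7+2·0 = 47
G: 4·0+5·2+6·0 = 10 | 5·0+6·1+2·2 = 10
Y: 4·1+5·3+6·2 = 31 | 5·1+6·3+2·4 = 31
B: 4·7+5·5+6·0 = 53 | 5·7+6·1+2·6 = 53
T: 4·3+5·5+6·3 = 55 | 5·5+6·4+2·3 = 55
gcd(4,5,6,5,6,2) = 1

Coefficients: [4, 5, 6, 5, 6, 2]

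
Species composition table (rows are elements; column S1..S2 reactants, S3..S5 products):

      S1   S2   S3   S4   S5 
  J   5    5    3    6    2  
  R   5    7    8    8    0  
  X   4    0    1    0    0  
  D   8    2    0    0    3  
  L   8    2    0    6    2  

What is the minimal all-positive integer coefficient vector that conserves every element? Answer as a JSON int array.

Coefficients: [1, 5, 4, 1, 6]

J: 1·5+5·5 = 30 | 4·3+1·6+6·2 = 30
R: 1·5+5·7 = 40 | 4·8+1·8+6·0 = 40
X: 1·4+5·0 = 4 | 4·1+1·0+6·0 = 4
D: 1·8+5·2 = 18 | 4·0+1·0+6·3 = 18
L: 1·8+5·2 = 18 | 4·0+1·6+6·2 = 18
gcd(1,5,4,1,6) = 1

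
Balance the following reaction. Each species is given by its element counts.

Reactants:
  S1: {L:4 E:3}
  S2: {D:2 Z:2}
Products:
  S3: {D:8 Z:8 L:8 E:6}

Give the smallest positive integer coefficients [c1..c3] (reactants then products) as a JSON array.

D: 2·0+4·2 = 8 | 1·8 = 8
Z: 2·0+4·2 = 8 | 1·8 = 8
L: 2·4+4·0 = 8 | 1·8 = 8
E: 2·3+4·0 = 6 | 1·6 = 6
gcd(2,4,1) = 1

Coefficients: [2, 4, 1]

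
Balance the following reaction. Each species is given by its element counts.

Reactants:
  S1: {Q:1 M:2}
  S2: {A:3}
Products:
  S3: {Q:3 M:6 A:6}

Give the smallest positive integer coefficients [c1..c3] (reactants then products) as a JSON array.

Coefficients: [3, 2, 1]

Q: 3·1+2·0 = 3 | 1·3 = 3
M: 3·2+2·0 = 6 | 1·6 = 6
A: 3·0+2·3 = 6 | 1·6 = 6
gcd(3,2,1) = 1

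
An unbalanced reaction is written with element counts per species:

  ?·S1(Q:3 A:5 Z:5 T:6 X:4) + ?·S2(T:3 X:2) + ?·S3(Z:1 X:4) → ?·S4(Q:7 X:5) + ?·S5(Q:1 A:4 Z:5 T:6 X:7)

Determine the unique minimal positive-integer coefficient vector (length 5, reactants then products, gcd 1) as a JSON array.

Q: 4·3+2·0+5·0 = 12 | 1·7+5·1 = 12
A: 4·5+2·0+5·0 = 20 | 1·0+5·4 = 20
Z: 4·5+2·0+5·1 = 25 | 1·0+5·5 = 25
T: 4·6+2·3+5·0 = 30 | 1·0+5·6 = 30
X: 4·4+2·2+5·4 = 40 | 1·5+5·7 = 40
gcd(4,2,5,1,5) = 1

Coefficients: [4, 2, 5, 1, 5]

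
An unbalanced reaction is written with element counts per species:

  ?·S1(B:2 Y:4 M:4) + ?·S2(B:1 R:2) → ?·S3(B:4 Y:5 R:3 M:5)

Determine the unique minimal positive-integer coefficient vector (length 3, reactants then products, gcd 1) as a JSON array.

Coefficients: [5, 6, 4]

B: 5·2+6·1 = 16 | 4·4 = 16
Y: 5·4+6·0 = 20 | 4·5 = 20
R: 5·0+6·2 = 12 | 4·3 = 12
M: 5·4+6·0 = 20 | 4·5 = 20
gcd(5,6,4) = 1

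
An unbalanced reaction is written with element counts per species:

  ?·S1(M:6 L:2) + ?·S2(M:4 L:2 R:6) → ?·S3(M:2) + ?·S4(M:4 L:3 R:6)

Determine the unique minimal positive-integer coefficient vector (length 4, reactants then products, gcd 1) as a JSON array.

Coefficients: [1, 2, 3, 2]

M: 1·6+2·4 = 14 | 3·2+2·4 = 14
L: 1·2+2·2 = 6 | 3·0+2·3 = 6
R: 1·0+2·6 = 12 | 3·0+2·6 = 12
gcd(1,2,3,2) = 1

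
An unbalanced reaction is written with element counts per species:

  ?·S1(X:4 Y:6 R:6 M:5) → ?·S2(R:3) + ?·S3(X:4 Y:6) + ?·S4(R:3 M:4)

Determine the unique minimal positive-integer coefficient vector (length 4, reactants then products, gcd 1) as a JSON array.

X: 4·4 = 16 | 3·0+4·4+5·0 = 16
Y: 4·6 = 24 | 3·0+4·6+5·0 = 24
R: 4·6 = 24 | 3·3+4·0+5·3 = 24
M: 4·5 = 20 | 3·0+4·0+5·4 = 20
gcd(4,3,4,5) = 1

Coefficients: [4, 3, 4, 5]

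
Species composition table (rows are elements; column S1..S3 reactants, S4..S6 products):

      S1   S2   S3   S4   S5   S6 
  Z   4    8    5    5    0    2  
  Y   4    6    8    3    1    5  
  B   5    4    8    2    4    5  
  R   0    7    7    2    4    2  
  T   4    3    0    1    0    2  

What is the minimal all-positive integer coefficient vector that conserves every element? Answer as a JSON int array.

Coefficients: [3, 1, 3, 5, 2, 5]

Z: 3·4+1·8+3·5 = 35 | 5·5+2·0+5·2 = 35
Y: 3·4+1·6+3·8 = 42 | 5·3+2·1+5·5 = 42
B: 3·5+1·4+3·8 = 43 | 5·2+2·4+5·5 = 43
R: 3·0+1·7+3·7 = 28 | 5·2+2·4+5·2 = 28
T: 3·4+1·3+3·0 = 15 | 5·1+2·0+5·2 = 15
gcd(3,1,3,5,2,5) = 1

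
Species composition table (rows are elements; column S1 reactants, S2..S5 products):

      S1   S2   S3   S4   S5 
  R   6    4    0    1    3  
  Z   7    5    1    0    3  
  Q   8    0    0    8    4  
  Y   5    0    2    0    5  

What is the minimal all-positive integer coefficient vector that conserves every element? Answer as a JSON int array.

R: 6·6 = 36 | 5·4+5·0+4·1+4·3 = 36
Z: 6·7 = 42 | 5·5+5·1+4·0+4·3 = 42
Q: 6·8 = 48 | 5·0+5·0+4·8+4·4 = 48
Y: 6·5 = 30 | 5·0+5·2+4·0+4·5 = 30
gcd(6,5,5,4,4) = 1

Coefficients: [6, 5, 5, 4, 4]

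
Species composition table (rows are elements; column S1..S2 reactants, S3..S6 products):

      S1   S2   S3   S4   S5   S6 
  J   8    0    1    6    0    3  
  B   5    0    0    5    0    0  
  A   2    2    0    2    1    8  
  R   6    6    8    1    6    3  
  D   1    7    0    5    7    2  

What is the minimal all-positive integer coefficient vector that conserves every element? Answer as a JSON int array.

Coefficients: [3, 6, 3, 3, 4, 1]

J: 3·8+6·0 = 24 | 3·1+3·6+4·0+1·3 = 24
B: 3·5+6·0 = 15 | 3·0+3·5+4·0+1·0 = 15
A: 3·2+6·2 = 18 | 3·0+3·2+4·1+1·8 = 18
R: 3·6+6·6 = 54 | 3·8+3·1+4·6+1·3 = 54
D: 3·1+6·7 = 45 | 3·0+3·5+4·7+1·2 = 45
gcd(3,6,3,3,4,1) = 1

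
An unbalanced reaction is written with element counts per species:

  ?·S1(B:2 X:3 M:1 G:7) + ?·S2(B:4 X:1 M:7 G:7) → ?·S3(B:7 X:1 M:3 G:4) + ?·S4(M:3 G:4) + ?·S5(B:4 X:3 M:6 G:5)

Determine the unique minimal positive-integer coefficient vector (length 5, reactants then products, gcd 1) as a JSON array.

Coefficients: [1, 5, 2, 6, 2]

B: 1·2+5·4 = 22 | 2·7+6·0+2·4 = 22
X: 1·3+5·1 = 8 | 2·1+6·0+2·3 = 8
M: 1·1+5·7 = 36 | 2·3+6·3+2·6 = 36
G: 1·7+5·7 = 42 | 2·4+6·4+2·5 = 42
gcd(1,5,2,6,2) = 1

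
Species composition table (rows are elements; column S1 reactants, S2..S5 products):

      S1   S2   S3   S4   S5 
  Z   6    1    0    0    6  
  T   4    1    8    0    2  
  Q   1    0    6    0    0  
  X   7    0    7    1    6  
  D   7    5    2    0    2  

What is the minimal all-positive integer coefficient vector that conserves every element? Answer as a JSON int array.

Z: 6·6 = 36 | 6·1+1·0+5·0+5·6 = 36
T: 6·4 = 24 | 6·1+1·8+5·0+5·2 = 24
Q: 6·1 = 6 | 6·0+1·6+5·0+5·0 = 6
X: 6·7 = 42 | 6·0+1·7+5·1+5·6 = 42
D: 6·7 = 42 | 6·5+1·2+5·0+5·2 = 42
gcd(6,6,1,5,5) = 1

Coefficients: [6, 6, 1, 5, 5]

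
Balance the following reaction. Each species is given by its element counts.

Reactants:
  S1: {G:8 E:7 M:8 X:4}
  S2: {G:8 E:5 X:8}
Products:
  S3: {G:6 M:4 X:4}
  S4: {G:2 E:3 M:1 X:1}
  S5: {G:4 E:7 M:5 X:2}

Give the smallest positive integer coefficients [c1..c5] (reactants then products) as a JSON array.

G: 5·8+1·8 = 48 | 4·6+4·2+4·4 = 48
E: 5·7+1·5 = 40 | 4·0+4·3+4·7 = 40
M: 5·8+1·0 = 40 | 4·4+4·1+4·5 = 40
X: 5·4+1·8 = 28 | 4·4+4·1+4·2 = 28
gcd(5,1,4,4,4) = 1

Coefficients: [5, 1, 4, 4, 4]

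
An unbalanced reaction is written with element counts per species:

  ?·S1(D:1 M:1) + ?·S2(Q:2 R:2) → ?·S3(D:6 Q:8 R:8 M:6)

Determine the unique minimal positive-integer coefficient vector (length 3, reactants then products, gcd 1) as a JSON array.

D: 6·1+4·0 = 6 | 1·6 = 6
Q: 6·0+4·2 = 8 | 1·8 = 8
R: 6·0+4·2 = 8 | 1·8 = 8
M: 6·1+4·0 = 6 | 1·6 = 6
gcd(6,4,1) = 1

Coefficients: [6, 4, 1]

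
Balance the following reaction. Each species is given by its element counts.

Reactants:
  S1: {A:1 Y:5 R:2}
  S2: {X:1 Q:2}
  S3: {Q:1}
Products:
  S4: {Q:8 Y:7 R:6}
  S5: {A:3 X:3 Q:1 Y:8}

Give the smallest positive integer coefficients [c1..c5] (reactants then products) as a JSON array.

Coefficients: [3, 3, 3, 1, 1]

A: 3·1+3·0+3·0 = 3 | 1·0+1·3 = 3
X: 3·0+3·1+3·0 = 3 | 1·0+1·3 = 3
Q: 3·0+3·2+3·1 = 9 | 1·8+1·1 = 9
Y: 3·5+3·0+3·0 = 15 | 1·7+1·8 = 15
R: 3·2+3·0+3·0 = 6 | 1·6+1·0 = 6
gcd(3,3,3,1,1) = 1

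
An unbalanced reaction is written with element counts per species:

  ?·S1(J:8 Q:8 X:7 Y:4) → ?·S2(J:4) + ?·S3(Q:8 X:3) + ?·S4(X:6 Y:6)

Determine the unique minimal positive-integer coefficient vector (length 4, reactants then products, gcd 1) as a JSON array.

J: 3·8 = 24 | 6·4+3·0+2·0 = 24
Q: 3·8 = 24 | 6·0+3·8+2·0 = 24
X: 3·7 = 21 | 6·0+3·3+2·6 = 21
Y: 3·4 = 12 | 6·0+3·0+2·6 = 12
gcd(3,6,3,2) = 1

Coefficients: [3, 6, 3, 2]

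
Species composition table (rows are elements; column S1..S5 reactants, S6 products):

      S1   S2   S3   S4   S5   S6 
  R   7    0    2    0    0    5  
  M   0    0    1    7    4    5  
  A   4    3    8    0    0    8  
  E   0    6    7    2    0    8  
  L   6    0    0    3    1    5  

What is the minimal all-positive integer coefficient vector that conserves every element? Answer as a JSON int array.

R: 3·7+4·0+2·2+1·0+4·0 = 25 | 5·5 = 25
M: 3·0+4·0+2·1+1·7+4·4 = 25 | 5·5 = 25
A: 3·4+4·3+2·8+1·0+4·0 = 40 | 5·8 = 40
E: 3·0+4·6+2·7+1·2+4·0 = 40 | 5·8 = 40
L: 3·6+4·0+2·0+1·3+4·1 = 25 | 5·5 = 25
gcd(3,4,2,1,4,5) = 1

Coefficients: [3, 4, 2, 1, 4, 5]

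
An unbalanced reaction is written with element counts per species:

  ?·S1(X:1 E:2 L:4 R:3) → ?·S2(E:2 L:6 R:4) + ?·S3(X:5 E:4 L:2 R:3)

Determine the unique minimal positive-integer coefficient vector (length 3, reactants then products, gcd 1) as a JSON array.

X: 5·1 = 5 | 3·0+1·5 = 5
E: 5·2 = 10 | 3·2+1·4 = 10
L: 5·4 = 20 | 3·6+1·2 = 20
R: 5·3 = 15 | 3·4+1·3 = 15
gcd(5,3,1) = 1

Coefficients: [5, 3, 1]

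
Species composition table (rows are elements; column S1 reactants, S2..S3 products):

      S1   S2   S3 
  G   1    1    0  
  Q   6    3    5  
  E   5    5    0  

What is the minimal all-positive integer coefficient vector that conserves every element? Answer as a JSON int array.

Coefficients: [5, 5, 3]

G: 5·1 = 5 | 5·1+3·0 = 5
Q: 5·6 = 30 | 5·3+3·5 = 30
E: 5·5 = 25 | 5·5+3·0 = 25
gcd(5,5,3) = 1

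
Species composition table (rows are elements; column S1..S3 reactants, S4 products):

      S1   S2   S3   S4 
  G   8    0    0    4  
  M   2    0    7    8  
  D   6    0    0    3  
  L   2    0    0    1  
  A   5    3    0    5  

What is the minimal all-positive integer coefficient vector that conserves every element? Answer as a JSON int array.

G: 3·8+5·0+6·0 = 24 | 6·4 = 24
M: 3·2+5·0+6·7 = 48 | 6·8 = 48
D: 3·6+5·0+6·0 = 18 | 6·3 = 18
L: 3·2+5·0+6·0 = 6 | 6·1 = 6
A: 3·5+5·3+6·0 = 30 | 6·5 = 30
gcd(3,5,6,6) = 1

Coefficients: [3, 5, 6, 6]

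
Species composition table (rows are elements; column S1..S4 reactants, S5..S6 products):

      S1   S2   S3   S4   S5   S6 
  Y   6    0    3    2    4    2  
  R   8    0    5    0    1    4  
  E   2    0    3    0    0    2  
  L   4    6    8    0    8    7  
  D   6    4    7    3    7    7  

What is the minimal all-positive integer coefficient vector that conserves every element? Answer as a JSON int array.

Coefficients: [1, 4, 2, 2, 2, 4]

Y: 1·6+4·0+2·3+2·2 = 16 | 2·4+4·2 = 16
R: 1·8+4·0+2·5+2·0 = 18 | 2·1+4·4 = 18
E: 1·2+4·0+2·3+2·0 = 8 | 2·0+4·2 = 8
L: 1·4+4·6+2·8+2·0 = 44 | 2·8+4·7 = 44
D: 1·6+4·4+2·7+2·3 = 42 | 2·7+4·7 = 42
gcd(1,4,2,2,2,4) = 1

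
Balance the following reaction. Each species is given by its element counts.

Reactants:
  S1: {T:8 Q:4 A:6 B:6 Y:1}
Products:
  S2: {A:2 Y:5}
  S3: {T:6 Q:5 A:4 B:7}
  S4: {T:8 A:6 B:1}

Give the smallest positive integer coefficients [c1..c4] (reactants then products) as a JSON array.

T: 5·8 = 40 | 1·0+4·6+2·8 = 40
Q: 5·4 = 20 | 1·0+4·5+2·0 = 20
A: 5·6 = 30 | 1·2+4·4+2·6 = 30
B: 5·6 = 30 | 1·0+4·7+2·1 = 30
Y: 5·1 = 5 | 1·5+4·0+2·0 = 5
gcd(5,1,4,2) = 1

Coefficients: [5, 1, 4, 2]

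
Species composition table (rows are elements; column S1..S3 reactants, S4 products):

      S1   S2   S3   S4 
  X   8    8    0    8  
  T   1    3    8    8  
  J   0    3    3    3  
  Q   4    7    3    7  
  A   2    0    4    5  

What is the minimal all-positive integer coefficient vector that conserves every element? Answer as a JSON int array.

X: 5·8+1·8+5·0 = 48 | 6·8 = 48
T: 5·1+1·3+5·8 = 48 | 6·8 = 48
J: 5·0+1·3+5·3 = 18 | 6·3 = 18
Q: 5·4+1·7+5·3 = 42 | 6·7 = 42
A: 5·2+1·0+5·4 = 30 | 6·5 = 30
gcd(5,1,5,6) = 1

Coefficients: [5, 1, 5, 6]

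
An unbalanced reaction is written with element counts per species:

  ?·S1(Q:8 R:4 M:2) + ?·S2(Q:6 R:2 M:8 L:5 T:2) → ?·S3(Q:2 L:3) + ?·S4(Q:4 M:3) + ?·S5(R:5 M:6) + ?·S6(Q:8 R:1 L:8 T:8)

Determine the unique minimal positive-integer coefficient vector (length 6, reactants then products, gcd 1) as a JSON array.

Q: 2·8+4·6 = 40 | 4·2+6·4+3·0+1·8 = 40
R: 2·4+4·2 = 16 | 4·0+6·0+3·5+1·1 = 16
M: 2·2+4·8 = 36 | 4·0+6·3+3·6+1·0 = 36
L: 2·0+4·5 = 20 | 4·3+6·0+3·0+1·8 = 20
T: 2·0+4·2 = 8 | 4·0+6·0+3·0+1·8 = 8
gcd(2,4,4,6,3,1) = 1

Coefficients: [2, 4, 4, 6, 3, 1]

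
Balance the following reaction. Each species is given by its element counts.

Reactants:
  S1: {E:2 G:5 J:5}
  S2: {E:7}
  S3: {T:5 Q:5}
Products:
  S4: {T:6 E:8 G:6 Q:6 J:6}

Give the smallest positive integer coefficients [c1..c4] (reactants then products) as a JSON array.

T: 6·0+4·0+6·5 = 30 | 5·6 = 30
E: 6·2+4·7+6·0 = 40 | 5·8 = 40
G: 6·5+4·0+6·0 = 30 | 5·6 = 30
Q: 6·0+4·0+6·5 = 30 | 5·6 = 30
J: 6·5+4·0+6·0 = 30 | 5·6 = 30
gcd(6,4,6,5) = 1

Coefficients: [6, 4, 6, 5]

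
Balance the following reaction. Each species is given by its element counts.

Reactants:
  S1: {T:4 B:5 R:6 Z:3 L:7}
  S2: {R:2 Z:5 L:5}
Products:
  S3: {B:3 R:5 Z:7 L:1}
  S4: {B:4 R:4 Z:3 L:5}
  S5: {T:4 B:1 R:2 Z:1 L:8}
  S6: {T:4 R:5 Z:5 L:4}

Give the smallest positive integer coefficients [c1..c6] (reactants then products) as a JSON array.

T: 6·4+5·0 = 24 | 3·0+4·0+5·4+1·4 = 24
B: 6·5+5·0 = 30 | 3·3+4·4+5·1+1·0 = 30
R: 6·6+5·2 = 46 | 3·5+4·4+5·2+1·5 = 46
Z: 6·3+5·5 = 43 | 3·7+4·3+5·1+1·5 = 43
L: 6·7+5·5 = 67 | 3·1+4·5+5·8+1·4 = 67
gcd(6,5,3,4,5,1) = 1

Coefficients: [6, 5, 3, 4, 5, 1]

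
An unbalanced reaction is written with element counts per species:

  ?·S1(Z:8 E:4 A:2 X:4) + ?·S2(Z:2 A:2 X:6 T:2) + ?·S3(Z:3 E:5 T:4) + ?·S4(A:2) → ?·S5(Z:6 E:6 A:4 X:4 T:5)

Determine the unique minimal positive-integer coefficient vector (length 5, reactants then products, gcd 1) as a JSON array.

Coefficients: [1, 2, 4, 5, 4]

Z: 1·8+2·2+4·3+5·0 = 24 | 4·6 = 24
E: 1·4+2·0+4·5+5·0 = 24 | 4·6 = 24
A: 1·2+2·2+4·0+5·2 = 16 | 4·4 = 16
X: 1·4+2·6+4·0+5·0 = 16 | 4·4 = 16
T: 1·0+2·2+4·4+5·0 = 20 | 4·5 = 20
gcd(1,2,4,5,4) = 1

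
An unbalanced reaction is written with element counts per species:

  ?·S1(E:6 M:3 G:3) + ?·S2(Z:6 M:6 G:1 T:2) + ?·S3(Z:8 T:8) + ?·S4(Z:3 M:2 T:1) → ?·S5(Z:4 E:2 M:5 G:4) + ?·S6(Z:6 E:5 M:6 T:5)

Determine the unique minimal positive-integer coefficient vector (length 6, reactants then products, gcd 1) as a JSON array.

Z: 5·0+5·6+1·8+2·3 = 44 | 5·4+4·6 = 44
E: 5·6+5·0+1·0+2·0 = 30 | 5·2+4·5 = 30
M: 5·3+5·6+1·0+2·2 = 49 | 5·5+4·6 = 49
G: 5·3+5·1+1·0+2·0 = 20 | 5·4+4·0 = 20
T: 5·0+5·2+1·8+2·1 = 20 | 5·0+4·5 = 20
gcd(5,5,1,2,5,4) = 1

Coefficients: [5, 5, 1, 2, 5, 4]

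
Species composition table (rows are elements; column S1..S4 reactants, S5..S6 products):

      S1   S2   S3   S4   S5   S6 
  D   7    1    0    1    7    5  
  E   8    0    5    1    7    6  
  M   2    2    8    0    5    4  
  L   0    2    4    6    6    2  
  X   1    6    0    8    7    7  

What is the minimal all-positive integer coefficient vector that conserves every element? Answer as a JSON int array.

Coefficients: [4, 5, 1, 1, 2, 4]

D: 4·7+5·1+1·0+1·1 = 34 | 2·7+4·5 = 34
E: 4·8+5·0+1·5+1·1 = 38 | 2·7+4·6 = 38
M: 4·2+5·2+1·8+1·0 = 26 | 2·5+4·4 = 26
L: 4·0+5·2+1·4+1·6 = 20 | 2·6+4·2 = 20
X: 4·1+5·6+1·0+1·8 = 42 | 2·7+4·7 = 42
gcd(4,5,1,1,2,4) = 1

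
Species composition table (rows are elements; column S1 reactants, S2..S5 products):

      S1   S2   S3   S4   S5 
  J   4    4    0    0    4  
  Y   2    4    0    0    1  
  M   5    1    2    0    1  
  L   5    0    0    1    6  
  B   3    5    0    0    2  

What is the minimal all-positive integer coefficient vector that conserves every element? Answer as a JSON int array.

Coefficients: [3, 1, 6, 3, 2]

J: 3·4 = 12 | 1·4+6·0+3·0+2·4 = 12
Y: 3·2 = 6 | 1·4+6·0+3·0+2·1 = 6
M: 3·5 = 15 | 1·1+6·2+3·0+2·1 = 15
L: 3·5 = 15 | 1·0+6·0+3·1+2·6 = 15
B: 3·3 = 9 | 1·5+6·0+3·0+2·2 = 9
gcd(3,1,6,3,2) = 1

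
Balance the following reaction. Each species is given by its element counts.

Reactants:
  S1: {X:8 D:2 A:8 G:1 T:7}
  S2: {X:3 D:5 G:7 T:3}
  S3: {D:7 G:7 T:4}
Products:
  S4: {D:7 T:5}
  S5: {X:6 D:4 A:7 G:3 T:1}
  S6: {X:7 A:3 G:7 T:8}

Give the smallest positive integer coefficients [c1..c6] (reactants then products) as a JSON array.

X: 5·8+4·3+1·0 = 52 | 3·0+4·6+4·7 = 52
D: 5·2+4·5+1·7 = 37 | 3·7+4·4+4·0 = 37
A: 5·8+4·0+1·0 = 40 | 3·0+4·7+4·3 = 40
G: 5·1+4·7+1·7 = 40 | 3·0+4·3+4·7 = 40
T: 5·7+4·3+1·4 = 51 | 3·5+4·1+4·8 = 51
gcd(5,4,1,3,4,4) = 1

Coefficients: [5, 4, 1, 3, 4, 4]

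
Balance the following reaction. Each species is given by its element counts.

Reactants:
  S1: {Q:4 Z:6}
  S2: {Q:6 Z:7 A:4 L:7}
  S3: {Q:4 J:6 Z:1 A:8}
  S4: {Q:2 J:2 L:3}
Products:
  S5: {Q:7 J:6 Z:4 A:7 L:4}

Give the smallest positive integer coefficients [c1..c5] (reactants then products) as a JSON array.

Coefficients: [1, 1, 3, 3, 4]

Q: 1·4+1·6+3·4+3·2 = 28 | 4·7 = 28
J: 1·0+1·0+3·6+3·2 = 24 | 4·6 = 24
Z: 1·6+1·7+3·1+3·0 = 16 | 4·4 = 16
A: 1·0+1·4+3·8+3·0 = 28 | 4·7 = 28
L: 1·0+1·7+3·0+3·3 = 16 | 4·4 = 16
gcd(1,1,3,3,4) = 1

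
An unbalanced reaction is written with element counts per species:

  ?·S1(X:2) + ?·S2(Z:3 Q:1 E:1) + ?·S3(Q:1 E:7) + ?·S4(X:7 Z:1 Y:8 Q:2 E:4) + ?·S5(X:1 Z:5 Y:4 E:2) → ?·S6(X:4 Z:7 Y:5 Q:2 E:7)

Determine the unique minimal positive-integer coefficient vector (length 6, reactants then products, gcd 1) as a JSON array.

Coefficients: [3, 4, 2, 1, 3, 4]

X: 3·2+4·0+2·0+1·7+3·1 = 16 | 4·4 = 16
Z: 3·0+4·3+2·0+1·1+3·5 = 28 | 4·7 = 28
Y: 3·0+4·0+2·0+1·8+3·4 = 20 | 4·5 = 20
Q: 3·0+4·1+2·1+1·2+3·0 = 8 | 4·2 = 8
E: 3·0+4·1+2·7+1·4+3·2 = 28 | 4·7 = 28
gcd(3,4,2,1,3,4) = 1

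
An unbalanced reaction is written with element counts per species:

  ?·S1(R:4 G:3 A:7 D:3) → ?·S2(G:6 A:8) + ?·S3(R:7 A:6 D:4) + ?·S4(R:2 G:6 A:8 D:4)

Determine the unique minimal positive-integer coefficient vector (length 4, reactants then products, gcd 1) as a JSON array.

Coefficients: [4, 1, 2, 1]

R: 4·4 = 16 | 1·0+2·7+1·2 = 16
G: 4·3 = 12 | 1·6+2·0+1·6 = 12
A: 4·7 = 28 | 1·8+2·6+1·8 = 28
D: 4·3 = 12 | 1·0+2·4+1·4 = 12
gcd(4,1,2,1) = 1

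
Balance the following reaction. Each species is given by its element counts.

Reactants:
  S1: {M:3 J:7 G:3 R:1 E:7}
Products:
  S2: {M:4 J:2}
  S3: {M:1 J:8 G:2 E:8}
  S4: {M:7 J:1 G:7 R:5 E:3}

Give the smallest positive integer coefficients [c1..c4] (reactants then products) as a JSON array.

M: 5·3 = 15 | 1·4+4·1+1·7 = 15
J: 5·7 = 35 | 1·2+4·8+1·1 = 35
G: 5·3 = 15 | 1·0+4·2+1·7 = 15
R: 5·1 = 5 | 1·0+4·0+1·5 = 5
E: 5·7 = 35 | 1·0+4·8+1·3 = 35
gcd(5,1,4,1) = 1

Coefficients: [5, 1, 4, 1]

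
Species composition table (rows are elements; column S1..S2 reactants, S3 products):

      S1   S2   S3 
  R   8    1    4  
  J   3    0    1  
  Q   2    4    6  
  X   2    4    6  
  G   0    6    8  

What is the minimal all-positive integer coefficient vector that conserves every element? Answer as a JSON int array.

R: 1·8+4·1 = 12 | 3·4 = 12
J: 1·3+4·0 = 3 | 3·1 = 3
Q: 1·2+4·4 = 18 | 3·6 = 18
X: 1·2+4·4 = 18 | 3·6 = 18
G: 1·0+4·6 = 24 | 3·8 = 24
gcd(1,4,3) = 1

Coefficients: [1, 4, 3]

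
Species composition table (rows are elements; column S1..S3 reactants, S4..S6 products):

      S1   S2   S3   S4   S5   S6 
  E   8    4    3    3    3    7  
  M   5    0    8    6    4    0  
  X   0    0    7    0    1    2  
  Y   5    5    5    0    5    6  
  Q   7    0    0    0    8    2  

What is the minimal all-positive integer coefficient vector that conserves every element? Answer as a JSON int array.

Coefficients: [6, 2, 2, 5, 4, 5]

E: 6·8+2·4+2·3 = 62 | 5·3+4·3+5·7 = 62
M: 6·5+2·0+2·8 = 46 | 5·6+4·4+5·0 = 46
X: 6·0+2·0+2·7 = 14 | 5·0+4·1+5·2 = 14
Y: 6·5+2·5+2·5 = 50 | 5·0+4·5+5·6 = 50
Q: 6·7+2·0+2·0 = 42 | 5·0+4·8+5·2 = 42
gcd(6,2,2,5,4,5) = 1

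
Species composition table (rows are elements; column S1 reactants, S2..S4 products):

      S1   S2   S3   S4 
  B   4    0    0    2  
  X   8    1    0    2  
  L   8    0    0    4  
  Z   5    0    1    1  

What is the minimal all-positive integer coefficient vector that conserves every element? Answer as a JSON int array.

Coefficients: [1, 4, 3, 2]

B: 1·4 = 4 | 4·0+3·0+2·2 = 4
X: 1·8 = 8 | 4·1+3·0+2·2 = 8
L: 1·8 = 8 | 4·0+3·0+2·4 = 8
Z: 1·5 = 5 | 4·0+3·1+2·1 = 5
gcd(1,4,3,2) = 1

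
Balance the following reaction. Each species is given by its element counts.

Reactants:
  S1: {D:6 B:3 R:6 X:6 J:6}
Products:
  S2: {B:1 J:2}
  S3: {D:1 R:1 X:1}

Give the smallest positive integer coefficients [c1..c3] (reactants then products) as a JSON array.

D: 1·6 = 6 | 3·0+6·1 = 6
B: 1·3 = 3 | 3·1+6·0 = 3
R: 1·6 = 6 | 3·0+6·1 = 6
X: 1·6 = 6 | 3·0+6·1 = 6
J: 1·6 = 6 | 3·2+6·0 = 6
gcd(1,3,6) = 1

Coefficients: [1, 3, 6]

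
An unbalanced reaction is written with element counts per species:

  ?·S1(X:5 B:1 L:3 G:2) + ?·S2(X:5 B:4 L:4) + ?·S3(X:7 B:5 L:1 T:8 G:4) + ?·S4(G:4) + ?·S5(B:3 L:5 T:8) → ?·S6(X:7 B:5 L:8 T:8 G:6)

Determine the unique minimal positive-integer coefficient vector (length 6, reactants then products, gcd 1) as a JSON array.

X: 6·5+1·5+1·7+5·0+5·0 = 42 | 6·7 = 42
B: 6·1+1·4+1·5+5·0+5·3 = 30 | 6·5 = 30
L: 6·3+1·4+1·1+5·0+5·5 = 48 | 6·8 = 48
T: 6·0+1·0+1·8+5·0+5·8 = 48 | 6·8 = 48
G: 6·2+1·0+1·4+5·4+5·0 = 36 | 6·6 = 36
gcd(6,1,1,5,5,6) = 1

Coefficients: [6, 1, 1, 5, 5, 6]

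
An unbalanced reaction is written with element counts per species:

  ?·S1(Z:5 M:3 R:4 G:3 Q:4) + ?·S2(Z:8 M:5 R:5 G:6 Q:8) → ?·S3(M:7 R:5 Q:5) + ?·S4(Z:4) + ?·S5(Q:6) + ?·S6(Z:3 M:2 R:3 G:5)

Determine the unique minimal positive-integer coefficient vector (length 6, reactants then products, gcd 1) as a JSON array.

Z: 2·5+4·8 = 42 | 2·0+6·4+5·0+6·3 = 42
M: 2·3+4·5 = 26 | 2·7+6·0+5·0+6·2 = 26
R: 2·4+4·5 = 28 | 2·5+6·0+5·0+6·3 = 28
G: 2·3+4·6 = 30 | 2·0+6·0+5·0+6·5 = 30
Q: 2·4+4·8 = 40 | 2·5+6·0+5·6+6·0 = 40
gcd(2,4,2,6,5,6) = 1

Coefficients: [2, 4, 2, 6, 5, 6]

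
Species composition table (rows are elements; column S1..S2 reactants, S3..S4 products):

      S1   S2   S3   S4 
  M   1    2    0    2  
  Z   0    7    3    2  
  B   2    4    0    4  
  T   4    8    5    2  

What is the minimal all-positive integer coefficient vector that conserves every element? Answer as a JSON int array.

Coefficients: [2, 4, 6, 5]

M: 2·1+4·2 = 10 | 6·0+5·2 = 10
Z: 2·0+4·7 = 28 | 6·3+5·2 = 28
B: 2·2+4·4 = 20 | 6·0+5·4 = 20
T: 2·4+4·8 = 40 | 6·5+5·2 = 40
gcd(2,4,6,5) = 1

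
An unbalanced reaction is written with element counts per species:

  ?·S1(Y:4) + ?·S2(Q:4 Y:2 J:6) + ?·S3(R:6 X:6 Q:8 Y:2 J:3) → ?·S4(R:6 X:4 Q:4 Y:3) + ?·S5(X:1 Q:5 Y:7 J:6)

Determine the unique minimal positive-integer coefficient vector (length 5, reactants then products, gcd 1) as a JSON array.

Coefficients: [6, 3, 2, 2, 4]

R: 6·0+3·0+2·6 = 12 | 2·6+4·0 = 12
X: 6·0+3·0+2·6 = 12 | 2·4+4·1 = 12
Q: 6·0+3·4+2·8 = 28 | 2·4+4·5 = 28
Y: 6·4+3·2+2·2 = 34 | 2·3+4·7 = 34
J: 6·0+3·6+2·3 = 24 | 2·0+4·6 = 24
gcd(6,3,2,2,4) = 1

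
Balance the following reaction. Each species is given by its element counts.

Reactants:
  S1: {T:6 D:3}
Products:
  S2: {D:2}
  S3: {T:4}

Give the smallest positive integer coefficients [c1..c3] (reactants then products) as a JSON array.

T: 2·6 = 12 | 3·0+3·4 = 12
D: 2·3 = 6 | 3·2+3·0 = 6
gcd(2,3,3) = 1

Coefficients: [2, 3, 3]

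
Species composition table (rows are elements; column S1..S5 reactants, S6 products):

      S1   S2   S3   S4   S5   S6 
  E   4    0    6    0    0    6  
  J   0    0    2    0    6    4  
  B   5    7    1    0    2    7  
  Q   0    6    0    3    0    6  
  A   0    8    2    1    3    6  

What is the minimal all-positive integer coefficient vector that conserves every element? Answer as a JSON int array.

Coefficients: [3, 1, 2, 6, 2, 4]

E: 3·4+1·0+2·6+6·0+2·0 = 24 | 4·6 = 24
J: 3·0+1·0+2·2+6·0+2·6 = 16 | 4·4 = 16
B: 3·5+1·7+2·1+6·0+2·2 = 28 | 4·7 = 28
Q: 3·0+1·6+2·0+6·3+2·0 = 24 | 4·6 = 24
A: 3·0+1·8+2·2+6·1+2·3 = 24 | 4·6 = 24
gcd(3,1,2,6,2,4) = 1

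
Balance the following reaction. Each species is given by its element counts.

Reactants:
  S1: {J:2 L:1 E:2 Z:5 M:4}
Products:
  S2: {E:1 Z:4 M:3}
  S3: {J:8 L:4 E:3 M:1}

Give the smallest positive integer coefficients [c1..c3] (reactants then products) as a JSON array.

J: 4·2 = 8 | 5·0+1·8 = 8
L: 4·1 = 4 | 5·0+1·4 = 4
E: 4·2 = 8 | 5·1+1·3 = 8
Z: 4·5 = 20 | 5·4+1·0 = 20
M: 4·4 = 16 | 5·3+1·1 = 16
gcd(4,5,1) = 1

Coefficients: [4, 5, 1]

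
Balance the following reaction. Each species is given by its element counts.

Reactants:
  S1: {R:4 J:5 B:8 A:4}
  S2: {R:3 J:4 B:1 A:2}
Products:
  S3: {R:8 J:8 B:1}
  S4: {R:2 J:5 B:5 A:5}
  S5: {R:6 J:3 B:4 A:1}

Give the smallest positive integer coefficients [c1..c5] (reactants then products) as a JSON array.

Coefficients: [2, 4, 1, 3, 1]

R: 2·4+4·3 = 20 | 1·8+3·2+1·6 = 20
J: 2·5+4·4 = 26 | 1·8+3·5+1·3 = 26
B: 2·8+4·1 = 20 | 1·1+3·5+1·4 = 20
A: 2·4+4·2 = 16 | 1·0+3·5+1·1 = 16
gcd(2,4,1,3,1) = 1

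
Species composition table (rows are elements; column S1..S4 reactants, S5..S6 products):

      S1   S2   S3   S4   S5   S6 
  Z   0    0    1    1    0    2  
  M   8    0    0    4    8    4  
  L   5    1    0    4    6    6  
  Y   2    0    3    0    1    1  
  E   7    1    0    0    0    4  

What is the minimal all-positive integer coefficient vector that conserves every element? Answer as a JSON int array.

Z: 1·0+5·0+1·1+5·1 = 6 | 2·0+3·2 = 6
M: 1·8+5·0+1·0+5·4 = 28 | 2·8+3·4 = 28
L: 1·5+5·1+1·0+5·4 = 30 | 2·6+3·6 = 30
Y: 1·2+5·0+1·3+5·0 = 5 | 2·1+3·1 = 5
E: 1·7+5·1+1·0+5·0 = 12 | 2·0+3·4 = 12
gcd(1,5,1,5,2,3) = 1

Coefficients: [1, 5, 1, 5, 2, 3]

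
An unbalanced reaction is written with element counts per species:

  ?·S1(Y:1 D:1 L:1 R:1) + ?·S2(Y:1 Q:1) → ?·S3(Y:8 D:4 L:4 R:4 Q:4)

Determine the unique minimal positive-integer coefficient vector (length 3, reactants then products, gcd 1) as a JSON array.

Y: 4·1+4·1 = 8 | 1·8 = 8
D: 4·1+4·0 = 4 | 1·4 = 4
L: 4·1+4·0 = 4 | 1·4 = 4
R: 4·1+4·0 = 4 | 1·4 = 4
Q: 4·0+4·1 = 4 | 1·4 = 4
gcd(4,4,1) = 1

Coefficients: [4, 4, 1]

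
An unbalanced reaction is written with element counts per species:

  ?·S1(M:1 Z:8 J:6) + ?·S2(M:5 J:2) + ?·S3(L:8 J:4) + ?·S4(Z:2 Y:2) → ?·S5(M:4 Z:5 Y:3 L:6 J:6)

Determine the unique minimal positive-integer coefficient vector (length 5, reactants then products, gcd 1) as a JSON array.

Coefficients: [1, 3, 3, 6, 4]

M: 1·1+3·5+3·0+6·0 = 16 | 4·4 = 16
Z: 1·8+3·0+3·0+6·2 = 20 | 4·5 = 20
Y: 1·0+3·0+3·0+6·2 = 12 | 4·3 = 12
L: 1·0+3·0+3·8+6·0 = 24 | 4·6 = 24
J: 1·6+3·2+3·4+6·0 = 24 | 4·6 = 24
gcd(1,3,3,6,4) = 1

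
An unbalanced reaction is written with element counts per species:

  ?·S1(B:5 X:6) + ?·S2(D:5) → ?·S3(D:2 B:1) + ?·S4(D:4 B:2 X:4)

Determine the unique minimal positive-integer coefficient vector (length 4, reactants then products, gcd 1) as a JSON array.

Coefficients: [2, 4, 4, 3]

D: 2·0+4·5 = 20 | 4·2+3·4 = 20
B: 2·5+4·0 = 10 | 4·1+3·2 = 10
X: 2·6+4·0 = 12 | 4·0+3·4 = 12
gcd(2,4,4,3) = 1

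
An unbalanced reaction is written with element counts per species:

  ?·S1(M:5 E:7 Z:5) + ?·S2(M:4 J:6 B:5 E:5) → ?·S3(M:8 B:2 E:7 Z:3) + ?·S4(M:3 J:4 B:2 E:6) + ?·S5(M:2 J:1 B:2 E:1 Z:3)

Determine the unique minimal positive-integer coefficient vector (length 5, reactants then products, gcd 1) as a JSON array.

M: 3·5+4·4 = 31 | 1·8+5·3+4·2 = 31
J: 3·0+4·6 = 24 | 1·0+5·4+4·1 = 24
B: 3·0+4·5 = 20 | 1·2+5·2+4·2 = 20
E: 3·7+4·5 = 41 | 1·7+5·6+4·1 = 41
Z: 3·5+4·0 = 15 | 1·3+5·0+4·3 = 15
gcd(3,4,1,5,4) = 1

Coefficients: [3, 4, 1, 5, 4]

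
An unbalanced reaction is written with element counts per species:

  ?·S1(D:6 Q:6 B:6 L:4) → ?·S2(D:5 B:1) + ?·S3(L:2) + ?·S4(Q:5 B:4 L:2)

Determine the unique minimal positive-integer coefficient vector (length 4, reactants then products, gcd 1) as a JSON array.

D: 5·6 = 30 | 6·5+4·0+6·0 = 30
Q: 5·6 = 30 | 6·0+4·0+6·5 = 30
B: 5·6 = 30 | 6·1+4·0+6·4 = 30
L: 5·4 = 20 | 6·0+4·2+6·2 = 20
gcd(5,6,4,6) = 1

Coefficients: [5, 6, 4, 6]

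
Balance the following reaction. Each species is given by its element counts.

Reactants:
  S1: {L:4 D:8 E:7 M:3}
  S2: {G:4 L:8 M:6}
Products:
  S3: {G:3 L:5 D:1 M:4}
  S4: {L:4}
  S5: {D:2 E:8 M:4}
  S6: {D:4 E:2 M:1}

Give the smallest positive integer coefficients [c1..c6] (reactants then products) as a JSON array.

Coefficients: [4, 3, 4, 5, 2, 6]

G: 4·0+3·4 = 12 | 4·3+5·0+2·0+6·0 = 12
L: 4·4+3·8 = 40 | 4·5+5·4+2·0+6·0 = 40
D: 4·8+3·0 = 32 | 4·1+5·0+2·2+6·4 = 32
E: 4·7+3·0 = 28 | 4·0+5·0+2·8+6·2 = 28
M: 4·3+3·6 = 30 | 4·4+5·0+2·4+6·1 = 30
gcd(4,3,4,5,2,6) = 1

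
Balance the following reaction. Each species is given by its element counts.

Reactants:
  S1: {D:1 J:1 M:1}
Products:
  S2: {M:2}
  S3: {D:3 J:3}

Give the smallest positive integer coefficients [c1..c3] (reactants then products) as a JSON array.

D: 6·1 = 6 | 3·0+2·3 = 6
J: 6·1 = 6 | 3·0+2·3 = 6
M: 6·1 = 6 | 3·2+2·0 = 6
gcd(6,3,2) = 1

Coefficients: [6, 3, 2]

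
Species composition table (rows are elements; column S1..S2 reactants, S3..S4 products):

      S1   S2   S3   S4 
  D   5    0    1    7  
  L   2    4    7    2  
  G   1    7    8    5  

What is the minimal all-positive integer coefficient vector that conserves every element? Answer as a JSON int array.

Coefficients: [5, 6, 4, 3]

D: 5·5+6·0 = 25 | 4·1+3·7 = 25
L: 5·2+6·4 = 34 | 4·7+3·2 = 34
G: 5·1+6·7 = 47 | 4·8+3·5 = 47
gcd(5,6,4,3) = 1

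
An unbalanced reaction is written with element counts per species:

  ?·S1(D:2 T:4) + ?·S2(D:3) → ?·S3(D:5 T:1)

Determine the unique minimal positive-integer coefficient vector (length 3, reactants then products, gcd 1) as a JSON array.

Coefficients: [1, 6, 4]

D: 1·2+6·3 = 20 | 4·5 = 20
T: 1·4+6·0 = 4 | 4·1 = 4
gcd(1,6,4) = 1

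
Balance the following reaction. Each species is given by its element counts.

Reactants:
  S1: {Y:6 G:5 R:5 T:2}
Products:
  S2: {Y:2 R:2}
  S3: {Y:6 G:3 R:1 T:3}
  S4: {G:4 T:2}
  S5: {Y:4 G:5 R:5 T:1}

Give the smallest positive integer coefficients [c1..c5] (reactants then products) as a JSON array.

Coefficients: [6, 4, 2, 1, 4]

Y: 6·6 = 36 | 4·2+2·6+1·0+4·4 = 36
G: 6·5 = 30 | 4·0+2·3+1·4+4·5 = 30
R: 6·5 = 30 | 4·2+2·1+1·0+4·5 = 30
T: 6·2 = 12 | 4·0+2·3+1·2+4·1 = 12
gcd(6,4,2,1,4) = 1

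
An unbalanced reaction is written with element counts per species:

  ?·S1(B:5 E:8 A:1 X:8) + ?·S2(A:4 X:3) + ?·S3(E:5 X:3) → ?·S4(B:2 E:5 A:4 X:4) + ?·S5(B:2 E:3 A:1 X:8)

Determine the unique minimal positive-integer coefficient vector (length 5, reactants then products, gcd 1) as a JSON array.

Coefficients: [2, 3, 1, 3, 2]

B: 2·5+3·0+1·0 = 10 | 3·2+2·2 = 10
E: 2·8+3·0+1·5 = 21 | 3·5+2·3 = 21
A: 2·1+3·4+1·0 = 14 | 3·4+2·1 = 14
X: 2·8+3·3+1·3 = 28 | 3·4+2·8 = 28
gcd(2,3,1,3,2) = 1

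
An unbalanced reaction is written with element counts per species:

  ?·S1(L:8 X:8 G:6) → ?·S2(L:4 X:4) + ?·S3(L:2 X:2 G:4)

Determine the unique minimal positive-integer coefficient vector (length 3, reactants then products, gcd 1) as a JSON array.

Coefficients: [4, 5, 6]

L: 4·8 = 32 | 5·4+6·2 = 32
X: 4·8 = 32 | 5·4+6·2 = 32
G: 4·6 = 24 | 5·0+6·4 = 24
gcd(4,5,6) = 1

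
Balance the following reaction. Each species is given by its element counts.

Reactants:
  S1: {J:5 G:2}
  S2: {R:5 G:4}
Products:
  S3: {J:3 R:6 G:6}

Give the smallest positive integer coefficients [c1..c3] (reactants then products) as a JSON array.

J: 3·5+6·0 = 15 | 5·3 = 15
R: 3·0+6·5 = 30 | 5·6 = 30
G: 3·2+6·4 = 30 | 5·6 = 30
gcd(3,6,5) = 1

Coefficients: [3, 6, 5]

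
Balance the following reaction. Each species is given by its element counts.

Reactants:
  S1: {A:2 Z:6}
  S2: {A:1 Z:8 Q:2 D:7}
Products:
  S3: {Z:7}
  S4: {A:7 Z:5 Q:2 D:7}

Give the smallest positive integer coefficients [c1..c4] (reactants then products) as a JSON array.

Coefficients: [3, 1, 3, 1]

A: 3·2+1·1 = 7 | 3·0+1·7 = 7
Z: 3·6+1·8 = 26 | 3·7+1·5 = 26
Q: 3·0+1·2 = 2 | 3·0+1·2 = 2
D: 3·0+1·7 = 7 | 3·0+1·7 = 7
gcd(3,1,3,1) = 1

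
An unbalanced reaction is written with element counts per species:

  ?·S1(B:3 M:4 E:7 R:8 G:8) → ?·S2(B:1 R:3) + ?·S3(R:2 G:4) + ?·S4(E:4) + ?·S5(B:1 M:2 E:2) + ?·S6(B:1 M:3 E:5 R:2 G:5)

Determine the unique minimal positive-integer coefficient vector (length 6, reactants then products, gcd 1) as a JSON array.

B: 4·3 = 12 | 6·1+3·0+1·0+2·1+4·1 = 12
M: 4·4 = 16 | 6·0+3·0+1·0+2·2+4·3 = 16
E: 4·7 = 28 | 6·0+3·0+1·4+2·2+4·5 = 28
R: 4·8 = 32 | 6·3+3·2+1·0+2·0+4·2 = 32
G: 4·8 = 32 | 6·0+3·4+1·0+2·0+4·5 = 32
gcd(4,6,3,1,2,4) = 1

Coefficients: [4, 6, 3, 1, 2, 4]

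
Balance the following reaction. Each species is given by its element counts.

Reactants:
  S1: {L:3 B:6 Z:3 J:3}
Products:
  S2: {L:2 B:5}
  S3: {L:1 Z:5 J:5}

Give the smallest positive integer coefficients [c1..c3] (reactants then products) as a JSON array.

L: 5·3 = 15 | 6·2+3·1 = 15
B: 5·6 = 30 | 6·5+3·0 = 30
Z: 5·3 = 15 | 6·0+3·5 = 15
J: 5·3 = 15 | 6·0+3·5 = 15
gcd(5,6,3) = 1

Coefficients: [5, 6, 3]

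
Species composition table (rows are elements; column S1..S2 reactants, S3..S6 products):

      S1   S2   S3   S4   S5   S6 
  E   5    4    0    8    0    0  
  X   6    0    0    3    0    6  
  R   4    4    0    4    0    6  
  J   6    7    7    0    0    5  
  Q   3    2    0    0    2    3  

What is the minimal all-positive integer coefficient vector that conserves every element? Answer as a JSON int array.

E: 4·5+3·4 = 32 | 5·0+4·8+6·0+2·0 = 32
X: 4·6+3·0 = 24 | 5·0+4·3+6·0+2·6 = 24
R: 4·4+3·4 = 28 | 5·0+4·4+6·0+2·6 = 28
J: 4·6+3·7 = 45 | 5·7+4·0+6·0+2·5 = 45
Q: 4·3+3·2 = 18 | 5·0+4·0+6·2+2·3 = 18
gcd(4,3,5,4,6,2) = 1

Coefficients: [4, 3, 5, 4, 6, 2]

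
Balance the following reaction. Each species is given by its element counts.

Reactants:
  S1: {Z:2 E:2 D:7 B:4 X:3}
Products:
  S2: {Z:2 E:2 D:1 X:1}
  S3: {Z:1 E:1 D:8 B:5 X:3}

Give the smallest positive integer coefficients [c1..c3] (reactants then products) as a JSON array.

Z: 5·2 = 10 | 3·2+4·1 = 10
E: 5·2 = 10 | 3·2+4·1 = 10
D: 5·7 = 35 | 3·1+4·8 = 35
B: 5·4 = 20 | 3·0+4·5 = 20
X: 5·3 = 15 | 3·1+4·3 = 15
gcd(5,3,4) = 1

Coefficients: [5, 3, 4]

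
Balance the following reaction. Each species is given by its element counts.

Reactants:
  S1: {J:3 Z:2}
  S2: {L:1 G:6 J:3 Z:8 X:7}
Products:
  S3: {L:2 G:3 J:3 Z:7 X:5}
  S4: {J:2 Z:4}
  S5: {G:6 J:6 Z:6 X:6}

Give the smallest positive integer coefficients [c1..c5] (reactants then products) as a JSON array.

Coefficients: [6, 4, 2, 3, 3]

L: 6·0+4·1 = 4 | 2·2+3·0+3·0 = 4
G: 6·0+4·6 = 24 | 2·3+3·0+3·6 = 24
J: 6·3+4·3 = 30 | 2·3+3·2+3·6 = 30
Z: 6·2+4·8 = 44 | 2·7+3·4+3·6 = 44
X: 6·0+4·7 = 28 | 2·5+3·0+3·6 = 28
gcd(6,4,2,3,3) = 1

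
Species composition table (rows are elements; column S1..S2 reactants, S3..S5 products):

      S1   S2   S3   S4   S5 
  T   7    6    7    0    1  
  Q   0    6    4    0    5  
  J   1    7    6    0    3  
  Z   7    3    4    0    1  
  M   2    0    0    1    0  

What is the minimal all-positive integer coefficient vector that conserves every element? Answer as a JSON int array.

Coefficients: [1, 5, 5, 2, 2]

T: 1·7+5·6 = 37 | 5·7+2·0+2·1 = 37
Q: 1·0+5·6 = 30 | 5·4+2·0+2·5 = 30
J: 1·1+5·7 = 36 | 5·6+2·0+2·3 = 36
Z: 1·7+5·3 = 22 | 5·4+2·0+2·1 = 22
M: 1·2+5·0 = 2 | 5·0+2·1+2·0 = 2
gcd(1,5,5,2,2) = 1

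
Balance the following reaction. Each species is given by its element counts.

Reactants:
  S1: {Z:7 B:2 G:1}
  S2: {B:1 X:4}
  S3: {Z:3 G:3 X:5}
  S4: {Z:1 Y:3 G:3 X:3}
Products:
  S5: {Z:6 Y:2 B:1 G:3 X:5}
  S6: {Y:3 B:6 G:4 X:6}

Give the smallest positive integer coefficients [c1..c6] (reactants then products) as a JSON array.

Coefficients: [4, 4, 1, 5, 6, 1]

Z: 4·7+4·0+1·3+5·1 = 36 | 6·6+1·0 = 36
Y: 4·0+4·0+1·0+5·3 = 15 | 6·2+1·3 = 15
B: 4·2+4·1+1·0+5·0 = 12 | 6·1+1·6 = 12
G: 4·1+4·0+1·3+5·3 = 22 | 6·3+1·4 = 22
X: 4·0+4·4+1·5+5·3 = 36 | 6·5+1·6 = 36
gcd(4,4,1,5,6,1) = 1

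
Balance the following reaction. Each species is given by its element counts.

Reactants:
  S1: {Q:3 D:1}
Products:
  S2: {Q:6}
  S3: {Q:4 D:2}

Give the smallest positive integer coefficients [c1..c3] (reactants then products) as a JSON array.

Coefficients: [6, 1, 3]

Q: 6·3 = 18 | 1·6+3·4 = 18
D: 6·1 = 6 | 1·0+3·2 = 6
gcd(6,1,3) = 1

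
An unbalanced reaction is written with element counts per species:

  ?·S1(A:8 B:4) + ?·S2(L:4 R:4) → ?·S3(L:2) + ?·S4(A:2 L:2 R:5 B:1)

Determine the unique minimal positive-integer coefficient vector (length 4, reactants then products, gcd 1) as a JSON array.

Coefficients: [1, 5, 6, 4]

A: 1·8+5·0 = 8 | 6·0+4·2 = 8
L: 1·0+5·4 = 20 | 6·2+4·2 = 20
R: 1·0+5·4 = 20 | 6·0+4·5 = 20
B: 1·4+5·0 = 4 | 6·0+4·1 = 4
gcd(1,5,6,4) = 1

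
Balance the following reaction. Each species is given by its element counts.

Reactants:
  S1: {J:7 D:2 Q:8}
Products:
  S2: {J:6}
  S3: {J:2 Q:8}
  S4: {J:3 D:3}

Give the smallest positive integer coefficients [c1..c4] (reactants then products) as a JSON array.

Coefficients: [6, 3, 6, 4]

J: 6·7 = 42 | 3·6+6·2+4·3 = 42
D: 6·2 = 12 | 3·0+6·0+4·3 = 12
Q: 6·8 = 48 | 3·0+6·8+4·0 = 48
gcd(6,3,6,4) = 1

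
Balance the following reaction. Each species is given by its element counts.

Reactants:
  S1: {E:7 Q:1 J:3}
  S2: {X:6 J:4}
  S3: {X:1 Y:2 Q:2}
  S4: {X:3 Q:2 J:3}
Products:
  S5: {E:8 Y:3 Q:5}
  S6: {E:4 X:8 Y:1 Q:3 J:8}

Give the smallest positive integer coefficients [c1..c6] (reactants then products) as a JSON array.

Coefficients: [4, 4, 4, 4, 1, 5]

E: 4·7+4·0+4·0+4·0 = 28 | 1·8+5·4 = 28
X: 4·0+4·6+4·1+4·3 = 40 | 1·0+5·8 = 40
Y: 4·0+4·0+4·2+4·0 = 8 | 1·3+5·1 = 8
Q: 4·1+4·0+4·2+4·2 = 20 | 1·5+5·3 = 20
J: 4·3+4·4+4·0+4·3 = 40 | 1·0+5·8 = 40
gcd(4,4,4,4,1,5) = 1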